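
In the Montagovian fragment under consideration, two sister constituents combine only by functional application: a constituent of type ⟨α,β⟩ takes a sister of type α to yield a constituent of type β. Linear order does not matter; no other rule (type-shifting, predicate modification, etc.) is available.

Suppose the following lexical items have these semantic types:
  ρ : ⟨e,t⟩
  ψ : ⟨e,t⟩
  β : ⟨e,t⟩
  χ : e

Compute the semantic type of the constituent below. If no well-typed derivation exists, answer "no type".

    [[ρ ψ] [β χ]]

no type

At [ρ ψ]: neither ⟨e,t⟩ nor ⟨e,t⟩ can take the other as argument; the node is ill-typed.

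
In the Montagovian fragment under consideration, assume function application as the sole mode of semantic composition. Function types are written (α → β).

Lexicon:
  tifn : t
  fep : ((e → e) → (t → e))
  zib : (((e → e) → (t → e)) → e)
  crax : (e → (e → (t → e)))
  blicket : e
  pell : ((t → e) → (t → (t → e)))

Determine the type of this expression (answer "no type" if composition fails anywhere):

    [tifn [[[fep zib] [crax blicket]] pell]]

(t → e)

[fep zib] — zib of type (((e → e) → (t → e)) → e) combines with fep of type ((e → e) → (t → e)): type e.
[crax blicket] — crax of type (e → (e → (t → e))) combines with blicket of type e: type (e → (t → e)).
[[fep zib] [crax blicket]] — [crax blicket] of type (e → (t → e)) combines with [fep zib] of type e: type (t → e).
[[[fep zib] [crax blicket]] pell] — pell of type ((t → e) → (t → (t → e))) combines with [[fep zib] [crax blicket]] of type (t → e): type (t → (t → e)).
[tifn [[[fep zib] [crax blicket]] pell]] — [[[fep zib] [crax blicket]] pell] of type (t → (t → e)) combines with tifn of type t: type (t → e).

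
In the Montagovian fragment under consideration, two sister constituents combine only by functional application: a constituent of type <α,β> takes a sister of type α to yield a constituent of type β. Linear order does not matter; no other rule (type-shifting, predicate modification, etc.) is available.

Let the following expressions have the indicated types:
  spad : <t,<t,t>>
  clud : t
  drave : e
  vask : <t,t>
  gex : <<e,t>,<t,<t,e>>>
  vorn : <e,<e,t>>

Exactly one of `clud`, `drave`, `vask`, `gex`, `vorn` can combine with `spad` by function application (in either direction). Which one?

clud — combines: spad : <t,<t,t>> takes clud : t as argument, giving <t,t>.
drave : e — neither side's domain matches the other.
vask : <t,t> — neither side's domain matches the other.
gex : <<e,t>,<t,<t,e>>> — neither side's domain matches the other.
vorn : <e,<e,t>> — neither side's domain matches the other.

clud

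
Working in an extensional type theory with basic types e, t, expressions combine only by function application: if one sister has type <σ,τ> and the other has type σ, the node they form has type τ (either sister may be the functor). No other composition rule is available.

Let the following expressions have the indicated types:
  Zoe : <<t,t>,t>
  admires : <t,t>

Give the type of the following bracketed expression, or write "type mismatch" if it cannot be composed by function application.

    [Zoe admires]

[Zoe admires]: functor Zoe : <<t,t>,t>, argument admires : <t,t>; result t.

t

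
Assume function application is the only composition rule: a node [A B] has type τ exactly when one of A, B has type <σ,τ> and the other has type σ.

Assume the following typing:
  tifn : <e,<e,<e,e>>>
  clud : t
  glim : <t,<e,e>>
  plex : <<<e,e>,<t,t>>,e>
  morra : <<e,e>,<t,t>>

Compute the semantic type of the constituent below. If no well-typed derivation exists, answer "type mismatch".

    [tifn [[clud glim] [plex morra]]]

[clud glim]: <t,<e,e>> applied to t yields <e,e>.
[plex morra]: <<<e,e>,<t,t>>,e> applied to <<e,e>,<t,t>> yields e.
[[clud glim] [plex morra]]: <e,e> applied to e yields e.
[tifn [[clud glim] [plex morra]]]: <e,<e,<e,e>>> applied to e yields <e,<e,e>>.

<e,<e,e>>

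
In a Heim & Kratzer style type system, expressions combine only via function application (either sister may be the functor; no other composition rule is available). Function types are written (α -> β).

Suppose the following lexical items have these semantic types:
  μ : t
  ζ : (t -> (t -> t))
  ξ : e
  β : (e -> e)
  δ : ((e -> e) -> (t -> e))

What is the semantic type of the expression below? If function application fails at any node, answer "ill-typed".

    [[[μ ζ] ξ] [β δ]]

ill-typed

[μ ζ] — ζ of type (t -> (t -> t)) combines with μ of type t: type (t -> t).
[[μ ζ] ξ]: (t -> t) and e cannot combine by function application — type clash.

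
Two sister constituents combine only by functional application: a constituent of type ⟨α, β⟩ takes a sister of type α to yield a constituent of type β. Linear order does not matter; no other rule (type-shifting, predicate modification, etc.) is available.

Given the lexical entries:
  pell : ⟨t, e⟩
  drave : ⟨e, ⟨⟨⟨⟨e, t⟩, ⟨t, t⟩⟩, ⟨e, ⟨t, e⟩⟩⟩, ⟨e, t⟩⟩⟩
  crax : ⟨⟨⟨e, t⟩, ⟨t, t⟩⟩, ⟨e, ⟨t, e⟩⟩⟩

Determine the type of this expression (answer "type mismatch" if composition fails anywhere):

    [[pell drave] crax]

type mismatch

[pell drave]: ⟨t, e⟩ and ⟨e, ⟨⟨⟨⟨e, t⟩, ⟨t, t⟩⟩, ⟨e, ⟨t, e⟩⟩⟩, ⟨e, t⟩⟩⟩ cannot combine by function application — type clash.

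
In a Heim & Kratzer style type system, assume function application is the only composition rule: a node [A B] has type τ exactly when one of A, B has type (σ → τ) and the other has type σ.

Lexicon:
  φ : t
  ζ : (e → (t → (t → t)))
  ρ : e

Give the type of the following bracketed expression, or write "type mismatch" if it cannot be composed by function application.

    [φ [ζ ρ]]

(t → t)

[ζ ρ]: ζ is (e → (t → (t → t))), ρ is e; result (t → (t → t)).
[φ [ζ ρ]]: [ζ ρ] is (t → (t → t)), φ is t; result (t → t).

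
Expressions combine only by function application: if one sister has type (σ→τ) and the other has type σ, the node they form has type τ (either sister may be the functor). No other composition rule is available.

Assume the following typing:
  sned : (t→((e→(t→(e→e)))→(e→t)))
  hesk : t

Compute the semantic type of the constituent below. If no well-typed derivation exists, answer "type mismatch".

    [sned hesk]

[sned hesk] — sned of type (t→((e→(t→(e→e)))→(e→t))) combines with hesk of type t: type ((e→(t→(e→e)))→(e→t)).

((e→(t→(e→e)))→(e→t))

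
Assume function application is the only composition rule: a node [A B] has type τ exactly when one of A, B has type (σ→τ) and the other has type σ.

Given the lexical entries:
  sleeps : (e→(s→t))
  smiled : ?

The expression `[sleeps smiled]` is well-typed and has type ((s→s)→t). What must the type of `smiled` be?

((e→(s→t))→((s→s)→t))

At [sleeps smiled] (required: ((s→s)→t)): sleeps is (e→(s→t)), which is not a function with range ((s→s)→t); hence smiled is the functor — type ((e→(s→t))→((s→s)→t)).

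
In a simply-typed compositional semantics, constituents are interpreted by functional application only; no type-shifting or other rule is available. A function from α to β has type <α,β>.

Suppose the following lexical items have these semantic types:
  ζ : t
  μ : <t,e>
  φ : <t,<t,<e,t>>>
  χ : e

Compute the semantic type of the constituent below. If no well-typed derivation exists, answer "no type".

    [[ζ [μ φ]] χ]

At [μ φ]: neither <t,e> nor <t,<t,<e,t>>> can take the other as argument; the node is ill-typed.

no type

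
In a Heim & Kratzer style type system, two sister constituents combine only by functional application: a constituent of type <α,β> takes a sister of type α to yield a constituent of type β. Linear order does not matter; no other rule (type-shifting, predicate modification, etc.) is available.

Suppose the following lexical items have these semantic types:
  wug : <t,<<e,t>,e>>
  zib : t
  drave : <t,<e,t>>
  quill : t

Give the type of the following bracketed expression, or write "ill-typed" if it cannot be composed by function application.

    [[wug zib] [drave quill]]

[wug zib] — wug of type <t,<<e,t>,e>> combines with zib of type t: type <<e,t>,e>.
[drave quill] — drave of type <t,<e,t>> combines with quill of type t: type <e,t>.
[[wug zib] [drave quill]] — [wug zib] of type <<e,t>,e> combines with [drave quill] of type <e,t>: type e.

e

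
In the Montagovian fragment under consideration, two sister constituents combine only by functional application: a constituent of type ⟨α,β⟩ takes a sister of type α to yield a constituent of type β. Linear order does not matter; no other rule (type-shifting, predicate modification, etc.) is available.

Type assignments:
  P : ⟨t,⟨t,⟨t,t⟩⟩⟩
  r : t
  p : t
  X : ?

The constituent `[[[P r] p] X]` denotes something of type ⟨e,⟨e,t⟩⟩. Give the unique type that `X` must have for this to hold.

⟨⟨t,t⟩,⟨e,⟨e,t⟩⟩⟩

[[[P r] p] X] is required to be ⟨e,⟨e,t⟩⟩. [[P r] p] : ⟨t,t⟩ cannot yield ⟨e,⟨e,t⟩⟩ as functor, so X : ⟨⟨t,t⟩,⟨e,⟨e,t⟩⟩⟩.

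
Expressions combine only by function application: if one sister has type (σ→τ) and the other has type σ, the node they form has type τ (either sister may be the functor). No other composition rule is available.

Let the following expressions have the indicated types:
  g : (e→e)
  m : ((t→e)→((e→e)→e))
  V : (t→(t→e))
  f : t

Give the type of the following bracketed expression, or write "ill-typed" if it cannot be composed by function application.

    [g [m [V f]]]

[V f]: V is (t→(t→e)), f is t; result (t→e).
[m [V f]]: m is ((t→e)→((e→e)→e)), [V f] is (t→e); result ((e→e)→e).
[g [m [V f]]]: [m [V f]] is ((e→e)→e), g is (e→e); result e.

e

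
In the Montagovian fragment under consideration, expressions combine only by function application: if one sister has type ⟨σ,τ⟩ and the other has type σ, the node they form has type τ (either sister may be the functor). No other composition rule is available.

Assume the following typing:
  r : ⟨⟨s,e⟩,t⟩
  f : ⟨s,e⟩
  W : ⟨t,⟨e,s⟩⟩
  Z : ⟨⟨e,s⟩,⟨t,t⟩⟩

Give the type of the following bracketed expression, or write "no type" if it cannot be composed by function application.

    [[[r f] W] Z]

[r f] — r of type ⟨⟨s,e⟩,t⟩ combines with f of type ⟨s,e⟩: type t.
[[r f] W] — W of type ⟨t,⟨e,s⟩⟩ combines with [r f] of type t: type ⟨e,s⟩.
[[[r f] W] Z] — Z of type ⟨⟨e,s⟩,⟨t,t⟩⟩ combines with [[r f] W] of type ⟨e,s⟩: type ⟨t,t⟩.

⟨t,t⟩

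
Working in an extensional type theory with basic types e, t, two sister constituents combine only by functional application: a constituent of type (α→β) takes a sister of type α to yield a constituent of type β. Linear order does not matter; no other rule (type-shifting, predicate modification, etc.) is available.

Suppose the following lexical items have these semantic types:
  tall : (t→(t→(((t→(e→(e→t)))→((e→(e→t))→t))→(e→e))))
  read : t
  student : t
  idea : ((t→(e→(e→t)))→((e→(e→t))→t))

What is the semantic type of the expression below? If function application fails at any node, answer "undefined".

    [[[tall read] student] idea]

[tall read] — tall of type (t→(t→(((t→(e→(e→t)))→((e→(e→t))→t))→(e→e)))) combines with read of type t: type (t→(((t→(e→(e→t)))→((e→(e→t))→t))→(e→e))).
[[tall read] student] — [tall read] of type (t→(((t→(e→(e→t)))→((e→(e→t))→t))→(e→e))) combines with student of type t: type (((t→(e→(e→t)))→((e→(e→t))→t))→(e→e)).
[[[tall read] student] idea] — [[tall read] student] of type (((t→(e→(e→t)))→((e→(e→t))→t))→(e→e)) combines with idea of type ((t→(e→(e→t)))→((e→(e→t))→t)): type (e→e).

(e→e)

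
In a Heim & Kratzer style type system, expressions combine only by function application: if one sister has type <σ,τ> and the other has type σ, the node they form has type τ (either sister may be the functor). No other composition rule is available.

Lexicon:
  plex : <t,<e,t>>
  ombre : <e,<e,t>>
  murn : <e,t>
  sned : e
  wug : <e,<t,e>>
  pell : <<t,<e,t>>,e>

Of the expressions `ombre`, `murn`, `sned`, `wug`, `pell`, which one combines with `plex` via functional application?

ombre : <e,<e,t>> — neither side's domain matches the other.
murn : <e,t> — neither side's domain matches the other.
sned : e — neither side's domain matches the other.
wug : <e,<t,e>> — neither side's domain matches the other.
pell — combines: pell : <<t,<e,t>>,e> takes plex : <t,<e,t>> as argument, giving e.

pell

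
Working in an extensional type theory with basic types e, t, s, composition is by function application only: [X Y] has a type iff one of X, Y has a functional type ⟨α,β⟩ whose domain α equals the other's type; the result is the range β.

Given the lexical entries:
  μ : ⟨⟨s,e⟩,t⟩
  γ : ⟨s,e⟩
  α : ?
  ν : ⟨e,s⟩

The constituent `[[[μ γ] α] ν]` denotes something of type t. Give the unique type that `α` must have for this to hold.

[[[μ γ] α] ν] must have type t. The sister ν has type ⟨e,s⟩; that is not a function onto t, so [[μ γ] α] must be the functor, of type ⟨⟨e,s⟩,t⟩.
[[μ γ] α] must have type ⟨⟨e,s⟩,t⟩. The sister [μ γ] has type t; that is not a function onto ⟨⟨e,s⟩,t⟩, so α must be the functor, of type ⟨t,⟨⟨e,s⟩,t⟩⟩.

⟨t,⟨⟨e,s⟩,t⟩⟩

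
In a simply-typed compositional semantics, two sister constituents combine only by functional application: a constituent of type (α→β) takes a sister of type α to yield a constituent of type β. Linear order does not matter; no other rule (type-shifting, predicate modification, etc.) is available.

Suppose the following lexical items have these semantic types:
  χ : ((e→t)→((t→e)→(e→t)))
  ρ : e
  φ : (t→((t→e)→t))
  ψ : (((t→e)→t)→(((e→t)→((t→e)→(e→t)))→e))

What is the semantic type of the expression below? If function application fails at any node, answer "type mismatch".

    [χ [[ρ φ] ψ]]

type mismatch

[ρ φ]: e and (t→((t→e)→t)) cannot combine by function application — type clash.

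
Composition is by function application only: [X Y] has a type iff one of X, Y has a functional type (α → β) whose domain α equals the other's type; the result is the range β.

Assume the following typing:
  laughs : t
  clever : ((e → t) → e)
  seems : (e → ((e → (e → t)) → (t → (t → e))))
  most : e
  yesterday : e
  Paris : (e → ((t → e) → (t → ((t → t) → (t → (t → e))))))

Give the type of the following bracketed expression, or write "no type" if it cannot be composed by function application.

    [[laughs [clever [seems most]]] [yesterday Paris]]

no type

At [seems most], seems : (e → ((e → (e → t)) → (t → (t → e)))) takes most : e, giving ((e → (e → t)) → (t → (t → e))).
At [clever [seems most]]: neither ((e → t) → e) nor ((e → (e → t)) → (t → (t → e))) can take the other as argument; the node is ill-typed.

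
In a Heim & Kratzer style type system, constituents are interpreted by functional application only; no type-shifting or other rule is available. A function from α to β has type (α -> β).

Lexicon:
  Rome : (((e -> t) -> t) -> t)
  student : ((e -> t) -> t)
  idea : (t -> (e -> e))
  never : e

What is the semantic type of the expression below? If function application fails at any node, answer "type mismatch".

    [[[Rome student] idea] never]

At [Rome student], Rome : (((e -> t) -> t) -> t) takes student : ((e -> t) -> t), giving t.
At [[Rome student] idea], idea : (t -> (e -> e)) takes [Rome student] : t, giving (e -> e).
At [[[Rome student] idea] never], [[Rome student] idea] : (e -> e) takes never : e, giving e.

e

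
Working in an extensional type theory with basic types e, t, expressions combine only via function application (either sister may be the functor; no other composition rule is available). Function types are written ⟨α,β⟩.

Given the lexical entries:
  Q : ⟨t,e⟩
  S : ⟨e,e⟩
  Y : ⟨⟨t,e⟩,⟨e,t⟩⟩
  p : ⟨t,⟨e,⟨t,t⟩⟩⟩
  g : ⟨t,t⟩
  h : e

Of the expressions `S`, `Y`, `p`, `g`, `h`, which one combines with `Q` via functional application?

Y

S : ⟨e,e⟩ — neither side's domain matches the other.
Y — combines: Y : ⟨⟨t,e⟩,⟨e,t⟩⟩ takes Q : ⟨t,e⟩ as argument, giving ⟨e,t⟩.
p : ⟨t,⟨e,⟨t,t⟩⟩⟩ — neither side's domain matches the other.
g : ⟨t,t⟩ — neither side's domain matches the other.
h : e — neither side's domain matches the other.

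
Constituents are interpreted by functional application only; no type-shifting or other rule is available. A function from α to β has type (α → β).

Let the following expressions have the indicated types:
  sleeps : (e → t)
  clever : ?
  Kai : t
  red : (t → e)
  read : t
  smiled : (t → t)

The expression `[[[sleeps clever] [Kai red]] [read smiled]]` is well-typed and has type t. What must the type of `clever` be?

((e → t) → (e → (t → t)))

For [[[sleeps clever] [Kai red]] [read smiled]] to have type t with [read smiled] of type t, [[sleeps clever] [Kai red]] must be the function: [[sleeps clever] [Kai red]] : (t → t).
For [[sleeps clever] [Kai red]] to have type (t → t) with [Kai red] of type e, [sleeps clever] must be the function: [sleeps clever] : (e → (t → t)).
For [sleeps clever] to have type (e → (t → t)) with sleeps of type (e → t), clever must be the function: clever : ((e → t) → (e → (t → t))).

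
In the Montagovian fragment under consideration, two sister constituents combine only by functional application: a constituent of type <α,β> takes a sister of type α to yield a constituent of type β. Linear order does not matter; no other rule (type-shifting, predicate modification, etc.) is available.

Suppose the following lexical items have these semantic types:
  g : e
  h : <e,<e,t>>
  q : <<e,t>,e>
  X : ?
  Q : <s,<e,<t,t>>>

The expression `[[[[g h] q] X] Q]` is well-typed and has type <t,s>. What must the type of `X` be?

<e,<<s,<e,<t,t>>>,<t,s>>>

[[[[g h] q] X] Q] must have type <t,s>. The sister Q has type <s,<e,<t,t>>>; that is not a function onto <t,s>, so [[[g h] q] X] must be the functor, of type <<s,<e,<t,t>>>,<t,s>>.
[[[g h] q] X] must have type <<s,<e,<t,t>>>,<t,s>>. The sister [[g h] q] has type e; that is not a function onto <<s,<e,<t,t>>>,<t,s>>, so X must be the functor, of type <e,<<s,<e,<t,t>>>,<t,s>>>.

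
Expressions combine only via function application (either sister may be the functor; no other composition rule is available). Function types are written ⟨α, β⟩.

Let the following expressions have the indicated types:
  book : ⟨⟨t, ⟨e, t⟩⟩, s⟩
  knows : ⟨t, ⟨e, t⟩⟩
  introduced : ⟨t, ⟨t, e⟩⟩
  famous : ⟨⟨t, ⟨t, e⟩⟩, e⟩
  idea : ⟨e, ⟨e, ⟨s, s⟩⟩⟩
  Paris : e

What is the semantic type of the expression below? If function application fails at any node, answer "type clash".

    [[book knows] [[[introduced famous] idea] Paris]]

[book knows]: ⟨⟨t, ⟨e, t⟩⟩, s⟩ applied to ⟨t, ⟨e, t⟩⟩ yields s.
[introduced famous]: ⟨⟨t, ⟨t, e⟩⟩, e⟩ applied to ⟨t, ⟨t, e⟩⟩ yields e.
[[introduced famous] idea]: ⟨e, ⟨e, ⟨s, s⟩⟩⟩ applied to e yields ⟨e, ⟨s, s⟩⟩.
[[[introduced famous] idea] Paris]: ⟨e, ⟨s, s⟩⟩ applied to e yields ⟨s, s⟩.
[[book knows] [[[introduced famous] idea] Paris]]: ⟨s, s⟩ applied to s yields s.

s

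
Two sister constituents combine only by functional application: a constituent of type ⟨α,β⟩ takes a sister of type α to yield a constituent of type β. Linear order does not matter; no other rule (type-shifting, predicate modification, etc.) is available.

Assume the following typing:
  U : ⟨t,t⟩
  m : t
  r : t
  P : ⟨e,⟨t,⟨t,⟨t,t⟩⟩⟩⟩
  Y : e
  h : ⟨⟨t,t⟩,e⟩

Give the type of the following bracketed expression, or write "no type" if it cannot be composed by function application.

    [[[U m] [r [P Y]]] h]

[U m]: U is ⟨t,t⟩, m is t; result t.
[P Y]: P is ⟨e,⟨t,⟨t,⟨t,t⟩⟩⟩⟩, Y is e; result ⟨t,⟨t,⟨t,t⟩⟩⟩.
[r [P Y]]: [P Y] is ⟨t,⟨t,⟨t,t⟩⟩⟩, r is t; result ⟨t,⟨t,t⟩⟩.
[[U m] [r [P Y]]]: [r [P Y]] is ⟨t,⟨t,t⟩⟩, [U m] is t; result ⟨t,t⟩.
[[[U m] [r [P Y]]] h]: h is ⟨⟨t,t⟩,e⟩, [[U m] [r [P Y]]] is ⟨t,t⟩; result e.

e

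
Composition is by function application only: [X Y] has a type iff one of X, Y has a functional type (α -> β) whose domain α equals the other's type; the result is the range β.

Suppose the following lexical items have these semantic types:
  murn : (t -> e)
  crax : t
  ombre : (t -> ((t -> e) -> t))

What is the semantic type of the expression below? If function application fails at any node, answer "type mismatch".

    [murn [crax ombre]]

t

[crax ombre]: functor ombre : (t -> ((t -> e) -> t)), argument crax : t; result ((t -> e) -> t).
[murn [crax ombre]]: functor [crax ombre] : ((t -> e) -> t), argument murn : (t -> e); result t.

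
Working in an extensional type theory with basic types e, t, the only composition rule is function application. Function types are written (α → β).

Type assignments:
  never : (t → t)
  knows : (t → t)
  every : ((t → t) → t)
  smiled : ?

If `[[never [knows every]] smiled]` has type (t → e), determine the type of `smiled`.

(t → (t → e))

[[never [knows every]] smiled] must have type (t → e). The sister [never [knows every]] has type t; that is not a function onto (t → e), so smiled must be the functor, of type (t → (t → e)).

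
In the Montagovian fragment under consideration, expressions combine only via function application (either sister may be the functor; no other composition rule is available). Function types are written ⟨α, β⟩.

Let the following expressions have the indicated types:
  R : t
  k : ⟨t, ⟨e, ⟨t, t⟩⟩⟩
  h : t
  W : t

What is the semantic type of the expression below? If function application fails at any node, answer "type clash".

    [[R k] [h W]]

type clash

[R k] — k of type ⟨t, ⟨e, ⟨t, t⟩⟩⟩ combines with R of type t: type ⟨e, ⟨t, t⟩⟩.
[h W]: t with t — neither is a function whose domain matches the other; composition fails here.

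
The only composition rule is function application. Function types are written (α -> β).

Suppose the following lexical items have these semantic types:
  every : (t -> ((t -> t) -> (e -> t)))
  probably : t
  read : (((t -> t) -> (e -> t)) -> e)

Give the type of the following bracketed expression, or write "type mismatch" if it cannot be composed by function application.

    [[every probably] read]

e

[every probably]: (t -> ((t -> t) -> (e -> t))) applied to t yields ((t -> t) -> (e -> t)).
[[every probably] read]: (((t -> t) -> (e -> t)) -> e) applied to ((t -> t) -> (e -> t)) yields e.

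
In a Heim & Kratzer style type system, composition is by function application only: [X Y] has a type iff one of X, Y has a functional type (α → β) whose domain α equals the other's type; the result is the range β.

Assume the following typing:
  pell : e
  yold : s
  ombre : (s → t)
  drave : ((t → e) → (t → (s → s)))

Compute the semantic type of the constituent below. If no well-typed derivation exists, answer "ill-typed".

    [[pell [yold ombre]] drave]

[yold ombre]: ombre is (s → t), yold is s; result t.
At [pell [yold ombre]]: neither e nor t can take the other as argument; the node is ill-typed.

ill-typed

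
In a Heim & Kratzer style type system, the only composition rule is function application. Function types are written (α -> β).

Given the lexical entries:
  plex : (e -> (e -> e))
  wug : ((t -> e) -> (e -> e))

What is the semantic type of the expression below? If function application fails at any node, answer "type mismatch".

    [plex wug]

At [plex wug]: neither (e -> (e -> e)) nor ((t -> e) -> (e -> e)) can take the other as argument; the node is ill-typed.

type mismatch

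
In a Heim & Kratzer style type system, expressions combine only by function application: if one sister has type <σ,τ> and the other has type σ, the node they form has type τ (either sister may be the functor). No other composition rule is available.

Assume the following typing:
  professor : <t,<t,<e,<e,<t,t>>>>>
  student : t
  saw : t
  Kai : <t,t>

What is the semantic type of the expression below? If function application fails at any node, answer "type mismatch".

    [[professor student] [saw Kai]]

[professor student]: functor professor : <t,<t,<e,<e,<t,t>>>>>, argument student : t; result <t,<e,<e,<t,t>>>>.
[saw Kai]: functor Kai : <t,t>, argument saw : t; result t.
[[professor student] [saw Kai]]: functor [professor student] : <t,<e,<e,<t,t>>>>, argument [saw Kai] : t; result <e,<e,<t,t>>>.

<e,<e,<t,t>>>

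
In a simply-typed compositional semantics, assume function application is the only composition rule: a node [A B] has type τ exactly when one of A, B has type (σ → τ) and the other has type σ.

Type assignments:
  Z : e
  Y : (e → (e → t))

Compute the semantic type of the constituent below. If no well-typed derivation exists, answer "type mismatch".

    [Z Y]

(e → t)

[Z Y] — Y of type (e → (e → t)) combines with Z of type e: type (e → t).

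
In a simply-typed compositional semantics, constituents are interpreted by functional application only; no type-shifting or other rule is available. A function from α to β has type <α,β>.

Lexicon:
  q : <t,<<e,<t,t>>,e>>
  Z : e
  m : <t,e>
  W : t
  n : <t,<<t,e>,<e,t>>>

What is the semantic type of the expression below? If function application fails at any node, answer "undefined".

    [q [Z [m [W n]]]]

<<e,<t,t>>,e>

[W n]: <t,<<t,e>,<e,t>>> applied to t yields <<t,e>,<e,t>>.
[m [W n]]: <<t,e>,<e,t>> applied to <t,e> yields <e,t>.
[Z [m [W n]]]: <e,t> applied to e yields t.
[q [Z [m [W n]]]]: <t,<<e,<t,t>>,e>> applied to t yields <<e,<t,t>>,e>.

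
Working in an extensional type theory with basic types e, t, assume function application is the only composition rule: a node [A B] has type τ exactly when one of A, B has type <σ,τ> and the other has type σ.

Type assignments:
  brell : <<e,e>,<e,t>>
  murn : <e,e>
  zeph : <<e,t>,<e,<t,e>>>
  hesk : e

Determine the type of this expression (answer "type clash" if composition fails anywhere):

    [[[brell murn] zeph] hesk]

<t,e>

[brell murn]: functor brell : <<e,e>,<e,t>>, argument murn : <e,e>; result <e,t>.
[[brell murn] zeph]: functor zeph : <<e,t>,<e,<t,e>>>, argument [brell murn] : <e,t>; result <e,<t,e>>.
[[[brell murn] zeph] hesk]: functor [[brell murn] zeph] : <e,<t,e>>, argument hesk : e; result <t,e>.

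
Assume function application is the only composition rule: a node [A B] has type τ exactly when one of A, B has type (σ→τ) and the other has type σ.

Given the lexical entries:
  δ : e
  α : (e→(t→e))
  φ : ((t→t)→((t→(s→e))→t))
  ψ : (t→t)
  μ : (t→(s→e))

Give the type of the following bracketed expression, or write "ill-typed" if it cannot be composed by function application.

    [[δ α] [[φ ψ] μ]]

[δ α]: α is (e→(t→e)), δ is e; result (t→e).
[φ ψ]: φ is ((t→t)→((t→(s→e))→t)), ψ is (t→t); result ((t→(s→e))→t).
[[φ ψ] μ]: [φ ψ] is ((t→(s→e))→t), μ is (t→(s→e)); result t.
[[δ α] [[φ ψ] μ]]: [δ α] is (t→e), [[φ ψ] μ] is t; result e.

e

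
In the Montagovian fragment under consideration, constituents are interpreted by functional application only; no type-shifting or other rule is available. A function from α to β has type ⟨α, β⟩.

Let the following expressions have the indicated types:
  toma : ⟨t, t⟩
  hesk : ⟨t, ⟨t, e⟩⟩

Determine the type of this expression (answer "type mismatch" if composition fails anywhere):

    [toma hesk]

[toma hesk]: ⟨t, t⟩ and ⟨t, ⟨t, e⟩⟩ cannot combine by function application — type clash.

type mismatch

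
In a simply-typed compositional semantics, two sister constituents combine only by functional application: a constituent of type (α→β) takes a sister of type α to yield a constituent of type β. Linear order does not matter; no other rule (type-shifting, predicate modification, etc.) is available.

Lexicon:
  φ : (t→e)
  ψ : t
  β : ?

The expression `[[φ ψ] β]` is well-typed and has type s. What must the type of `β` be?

(e→s)

[[φ ψ] β] is required to be s. [φ ψ] : e cannot yield s as functor, so β : (e→s).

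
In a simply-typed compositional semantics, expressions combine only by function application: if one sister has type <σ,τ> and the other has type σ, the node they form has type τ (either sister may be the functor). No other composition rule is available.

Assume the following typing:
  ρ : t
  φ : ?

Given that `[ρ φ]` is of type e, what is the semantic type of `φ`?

<t,e>

At [ρ φ] (required: e): ρ is t, which is not a function with range e; hence φ is the functor — type <t,e>.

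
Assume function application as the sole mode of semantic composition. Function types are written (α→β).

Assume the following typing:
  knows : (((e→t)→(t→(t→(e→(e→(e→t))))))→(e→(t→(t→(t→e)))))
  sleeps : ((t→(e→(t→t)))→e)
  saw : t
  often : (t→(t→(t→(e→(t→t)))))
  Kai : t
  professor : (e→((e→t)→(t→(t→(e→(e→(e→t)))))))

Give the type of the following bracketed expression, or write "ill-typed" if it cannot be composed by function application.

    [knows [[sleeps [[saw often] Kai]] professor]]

[saw often]: (t→(t→(t→(e→(t→t))))) applied to t yields (t→(t→(e→(t→t)))).
[[saw often] Kai]: (t→(t→(e→(t→t)))) applied to t yields (t→(e→(t→t))).
[sleeps [[saw often] Kai]]: ((t→(e→(t→t)))→e) applied to (t→(e→(t→t))) yields e.
[[sleeps [[saw often] Kai]] professor]: (e→((e→t)→(t→(t→(e→(e→(e→t))))))) applied to e yields ((e→t)→(t→(t→(e→(e→(e→t)))))).
[knows [[sleeps [[saw often] Kai]] professor]]: (((e→t)→(t→(t→(e→(e→(e→t))))))→(e→(t→(t→(t→e))))) applied to ((e→t)→(t→(t→(e→(e→(e→t)))))) yields (e→(t→(t→(t→e)))).

(e→(t→(t→(t→e))))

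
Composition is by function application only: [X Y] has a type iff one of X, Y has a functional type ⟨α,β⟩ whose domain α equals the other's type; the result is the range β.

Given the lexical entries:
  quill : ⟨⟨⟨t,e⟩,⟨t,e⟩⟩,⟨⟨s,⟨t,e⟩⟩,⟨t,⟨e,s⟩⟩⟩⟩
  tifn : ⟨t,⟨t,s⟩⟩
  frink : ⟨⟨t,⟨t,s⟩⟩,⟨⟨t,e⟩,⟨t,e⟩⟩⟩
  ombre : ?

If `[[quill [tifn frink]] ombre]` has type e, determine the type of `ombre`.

⟨⟨⟨s,⟨t,e⟩⟩,⟨t,⟨e,s⟩⟩⟩,e⟩

[[quill [tifn frink]] ombre] is required to be e. [quill [tifn frink]] : ⟨⟨s,⟨t,e⟩⟩,⟨t,⟨e,s⟩⟩⟩ cannot yield e as functor, so ombre : ⟨⟨⟨s,⟨t,e⟩⟩,⟨t,⟨e,s⟩⟩⟩,e⟩.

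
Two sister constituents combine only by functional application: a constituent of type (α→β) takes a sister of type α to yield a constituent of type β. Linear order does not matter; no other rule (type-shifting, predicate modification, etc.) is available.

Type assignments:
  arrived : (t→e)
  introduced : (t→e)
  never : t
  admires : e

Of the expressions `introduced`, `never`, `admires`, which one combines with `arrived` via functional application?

never

introduced : (t→e) — no; arrived wants t, and introduced wants t.
never — combines: arrived : (t→e) takes never : t as argument, giving e.
admires : e — no; arrived wants t, and admires wants nothing (atomic).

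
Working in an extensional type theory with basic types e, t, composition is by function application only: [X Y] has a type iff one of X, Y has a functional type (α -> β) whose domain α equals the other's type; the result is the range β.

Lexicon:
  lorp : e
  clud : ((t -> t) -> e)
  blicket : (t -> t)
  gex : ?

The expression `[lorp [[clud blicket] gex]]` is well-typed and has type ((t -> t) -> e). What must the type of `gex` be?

[lorp [[clud blicket] gex]] must have type ((t -> t) -> e). The sister lorp has type e; that is not a function onto ((t -> t) -> e), so [[clud blicket] gex] must be the functor, of type (e -> ((t -> t) -> e)).
[[clud blicket] gex] must have type (e -> ((t -> t) -> e)). The sister [clud blicket] has type e; that is not a function onto (e -> ((t -> t) -> e)), so gex must be the functor, of type (e -> (e -> ((t -> t) -> e))).

(e -> (e -> ((t -> t) -> e)))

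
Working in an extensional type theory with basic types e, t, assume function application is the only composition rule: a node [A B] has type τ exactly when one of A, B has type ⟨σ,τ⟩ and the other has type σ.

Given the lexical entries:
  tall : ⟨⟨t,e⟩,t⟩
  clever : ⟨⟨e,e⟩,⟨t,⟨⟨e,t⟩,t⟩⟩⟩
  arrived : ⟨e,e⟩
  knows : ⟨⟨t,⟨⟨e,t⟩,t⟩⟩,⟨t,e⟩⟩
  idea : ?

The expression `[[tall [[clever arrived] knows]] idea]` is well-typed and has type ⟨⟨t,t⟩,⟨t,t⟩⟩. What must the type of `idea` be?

For [[tall [[clever arrived] knows]] idea] to have type ⟨⟨t,t⟩,⟨t,t⟩⟩ with [tall [[clever arrived] knows]] of type t, idea must be the function: idea : ⟨t,⟨⟨t,t⟩,⟨t,t⟩⟩⟩.

⟨t,⟨⟨t,t⟩,⟨t,t⟩⟩⟩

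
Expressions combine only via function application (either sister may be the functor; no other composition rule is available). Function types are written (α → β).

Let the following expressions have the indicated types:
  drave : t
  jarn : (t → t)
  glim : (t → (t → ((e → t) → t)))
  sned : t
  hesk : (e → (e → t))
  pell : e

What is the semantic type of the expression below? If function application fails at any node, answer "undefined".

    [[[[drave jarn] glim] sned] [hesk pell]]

t

[drave jarn]: jarn is (t → t), drave is t; result t.
[[drave jarn] glim]: glim is (t → (t → ((e → t) → t))), [drave jarn] is t; result (t → ((e → t) → t)).
[[[drave jarn] glim] sned]: [[drave jarn] glim] is (t → ((e → t) → t)), sned is t; result ((e → t) → t).
[hesk pell]: hesk is (e → (e → t)), pell is e; result (e → t).
[[[[drave jarn] glim] sned] [hesk pell]]: [[[drave jarn] glim] sned] is ((e → t) → t), [hesk pell] is (e → t); result t.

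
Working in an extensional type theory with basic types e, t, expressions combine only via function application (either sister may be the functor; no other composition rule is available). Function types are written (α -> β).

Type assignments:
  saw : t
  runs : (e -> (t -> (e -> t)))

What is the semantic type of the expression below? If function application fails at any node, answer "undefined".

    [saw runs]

undefined

At [saw runs]: neither t nor (e -> (t -> (e -> t))) can take the other as argument; the node is ill-typed.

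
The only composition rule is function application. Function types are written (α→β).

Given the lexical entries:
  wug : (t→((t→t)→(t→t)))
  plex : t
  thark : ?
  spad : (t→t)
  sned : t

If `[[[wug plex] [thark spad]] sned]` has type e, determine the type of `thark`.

[[[wug plex] [thark spad]] sned] is required to be e. sned : t cannot yield e as functor, so [[wug plex] [thark spad]] : (t→e).
[[wug plex] [thark spad]] is required to be (t→e). [wug plex] : ((t→t)→(t→t)) cannot yield (t→e) as functor, so [thark spad] : (((t→t)→(t→t))→(t→e)).
[thark spad] is required to be (((t→t)→(t→t))→(t→e)). spad : (t→t) cannot yield (((t→t)→(t→t))→(t→e)) as functor, so thark : ((t→t)→(((t→t)→(t→t))→(t→e))).

((t→t)→(((t→t)→(t→t))→(t→e)))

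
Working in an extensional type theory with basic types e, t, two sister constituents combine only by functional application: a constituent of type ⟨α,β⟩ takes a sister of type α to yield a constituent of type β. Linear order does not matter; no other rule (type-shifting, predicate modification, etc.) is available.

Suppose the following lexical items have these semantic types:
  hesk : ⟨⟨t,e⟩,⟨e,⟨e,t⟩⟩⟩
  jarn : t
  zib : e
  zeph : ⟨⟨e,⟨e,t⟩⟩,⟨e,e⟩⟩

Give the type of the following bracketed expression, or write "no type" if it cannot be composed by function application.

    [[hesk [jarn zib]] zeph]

At [jarn zib]: neither t nor e can take the other as argument; the node is ill-typed.

no type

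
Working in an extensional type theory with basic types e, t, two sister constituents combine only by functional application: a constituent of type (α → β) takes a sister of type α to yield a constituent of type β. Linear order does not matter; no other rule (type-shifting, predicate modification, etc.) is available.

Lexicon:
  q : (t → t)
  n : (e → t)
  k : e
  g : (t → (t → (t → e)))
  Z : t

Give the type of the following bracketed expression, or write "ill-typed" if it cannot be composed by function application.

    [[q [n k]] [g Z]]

(t → e)

[n k]: (e → t) applied to e yields t.
[q [n k]]: (t → t) applied to t yields t.
[g Z]: (t → (t → (t → e))) applied to t yields (t → (t → e)).
[[q [n k]] [g Z]]: (t → (t → e)) applied to t yields (t → e).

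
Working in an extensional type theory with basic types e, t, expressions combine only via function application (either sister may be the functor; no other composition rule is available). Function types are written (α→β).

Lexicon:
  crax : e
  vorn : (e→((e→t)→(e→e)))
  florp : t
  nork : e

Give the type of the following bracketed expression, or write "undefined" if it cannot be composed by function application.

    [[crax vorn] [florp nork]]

undefined

[crax vorn] — vorn of type (e→((e→t)→(e→e))) combines with crax of type e: type ((e→t)→(e→e)).
At [florp nork]: neither t nor e can take the other as argument; the node is ill-typed.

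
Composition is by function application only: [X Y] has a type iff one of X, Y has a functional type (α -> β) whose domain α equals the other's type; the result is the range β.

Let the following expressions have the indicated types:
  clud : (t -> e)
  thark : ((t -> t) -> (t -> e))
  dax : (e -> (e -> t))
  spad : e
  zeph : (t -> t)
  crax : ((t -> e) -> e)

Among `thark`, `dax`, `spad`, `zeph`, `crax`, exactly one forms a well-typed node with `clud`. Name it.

crax

thark : ((t -> t) -> (t -> e)) — no; clud wants t, and thark wants (t -> t).
dax : (e -> (e -> t)) — no; clud wants t, and dax wants e.
spad : e — no; clud wants t, and spad wants nothing (atomic).
zeph : (t -> t) — no; clud wants t, and zeph wants t.
crax — combines: crax : ((t -> e) -> e) takes clud : (t -> e) as argument, giving e.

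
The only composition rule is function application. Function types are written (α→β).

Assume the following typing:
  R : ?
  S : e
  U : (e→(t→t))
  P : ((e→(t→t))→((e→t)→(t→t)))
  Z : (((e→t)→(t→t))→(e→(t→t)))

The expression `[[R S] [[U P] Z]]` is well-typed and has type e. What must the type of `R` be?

(e→((e→(t→t))→e))

[[R S] [[U P] Z]] must have type e. The sister [[U P] Z] has type (e→(t→t)); that is not a function onto e, so [R S] must be the functor, of type ((e→(t→t))→e).
[R S] must have type ((e→(t→t))→e). The sister S has type e; that is not a function onto ((e→(t→t))→e), so R must be the functor, of type (e→((e→(t→t))→e)).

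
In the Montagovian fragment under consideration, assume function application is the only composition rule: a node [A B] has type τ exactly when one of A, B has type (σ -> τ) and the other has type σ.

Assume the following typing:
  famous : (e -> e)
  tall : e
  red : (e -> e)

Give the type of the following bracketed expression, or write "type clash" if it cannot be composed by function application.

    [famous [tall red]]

e

[tall red] — red of type (e -> e) combines with tall of type e: type e.
[famous [tall red]] — famous of type (e -> e) combines with [tall red] of type e: type e.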